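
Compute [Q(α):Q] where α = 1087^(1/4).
[Q(α):Q] = 4

α is a root of x^4 - 1087. By Eisenstein's criterion at the prime p = 1087 (which divides the constant term 1087 but p^2 = 1181569 does not, since 1087 is squarefree), x^4 - 1087 is irreducible over Q. Hence [Q(α):Q] = 4.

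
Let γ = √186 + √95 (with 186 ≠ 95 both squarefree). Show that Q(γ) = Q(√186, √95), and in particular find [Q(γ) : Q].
[Q(γ) : Q] = 4 (equivalently, Q(γ) = Q(√186, √95))

Obviously Q(γ) ⊆ Q(√186, √95), and [Q(√186, √95):Q] = 4 (since 186, 95 are distinct squarefree integers > 1 with 17670 not a perfect square). To show equality we compute the minimal polynomial of γ. From γ = √186 + √95: γ^2 = 186 + 2√(17670) + 95 = 281 + 2√(17670), so γ^2 - 281 = 2√(17670); squaring, (γ^2 - 281)^2 = 4·17670, i.e. γ^4 - 562γ^2 + 78961 - 70680 = 0, i.e. γ^4 - 562γ^2 + 8281 = 0. So γ is a root of x^4 - 562x^2 + 8281. This polynomial is irreducible over Q: it has no rational root (each ±√186 ± √95 is irrational), and any factorization into two quadratics over Q would force √(17670) ∈ Q (pairing opposite roots) or √186, √95 ∈ Q (other pairings), all impossible. Hence [Q(γ):Q] = 4 = [Q(√186, √95):Q], so Q(γ) = Q(√186, √95).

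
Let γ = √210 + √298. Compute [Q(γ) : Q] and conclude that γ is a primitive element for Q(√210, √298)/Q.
[Q(γ) : Q] = 4 (equivalently, Q(γ) = Q(√210, √298))

Obviously Q(γ) ⊆ Q(√210, √298), and [Q(√210, √298):Q] = 4 (since 210, 298 are distinct squarefree integers > 1 with 62580 not a perfect square). To show equality we compute the minimal polynomial of γ. From γ = √210 + √298: γ^2 = 210 + 2√(62580) + 298 = 508 + 2√(62580), so γ^2 - 508 = 2√(62580); squaring, (γ^2 - 508)^2 = 4·62580, i.e. γ^4 - 1016γ^2 + 258064 - 250320 = 0, i.e. γ^4 - 1016γ^2 + 7744 = 0. So γ is a root of x^4 - 1016x^2 + 7744. This polynomial is irreducible over Q: it has no rational root (each ±√210 ± √298 is irrational), and any factorization into two quadratics over Q would force √(62580) ∈ Q (pairing opposite roots) or √210, √298 ∈ Q (other pairings), all impossible. Hence [Q(γ):Q] = 4 = [Q(√210, √298):Q], so Q(γ) = Q(√210, √298).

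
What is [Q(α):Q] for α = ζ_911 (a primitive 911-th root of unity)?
[Q(α):Q] = 910

The minimal polynomial of ζ_911 over Q is the 911-th cyclotomic polynomial Φ_911(x), which is irreducible over Q and has degree φ(911) = 910. Hence [Q(α):Q] = φ(911) = 910.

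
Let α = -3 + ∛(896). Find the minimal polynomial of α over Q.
m_α(x) = x^3 + 9x^2 + 27x - 869

Set β = α + 3 = ∛(896), so β^3 = 896. Then (α + 3)^3 - 896 = 0, i.e. α is a root of g(x) = (x + 3)^3 - 896 = x^3 + 9x^2 + 27x - 869. Since g(x) = h(x + 3) where h(x) = x^3 - 896, and h is irreducible over Q (because 896 is not a perfect cube, so h has no rational root, and a monic cubic with no rational root is irreducible), g is also irreducible (irreducibility is preserved under the substitution x → x + 3). Hence m_α(x) = x^3 + 9x^2 + 27x - 869.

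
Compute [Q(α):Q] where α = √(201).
[Q(α):Q] = 2

[Q(α):Q] equals the degree of the minimal polynomial of α. Here α^2 = 201 and x^2 - 201 is irreducible (d = 201 is squarefree, ≠ 1, hence not a square), so deg(m_α) = 2. Thus [Q(α):Q] = 2.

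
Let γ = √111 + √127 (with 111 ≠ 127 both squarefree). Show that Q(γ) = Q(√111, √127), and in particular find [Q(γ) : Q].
[Q(γ) : Q] = 4 (equivalently, Q(γ) = Q(√111, √127))

Obviously Q(γ) ⊆ Q(√111, √127), and [Q(√111, √127):Q] = 4 (since 111, 127 are distinct squarefree integers > 1 with 14097 not a perfect square). To show equality we compute the minimal polynomial of γ. From γ = √111 + √127: γ^2 = 111 + 2√(14097) + 127 = 238 + 2√(14097), so γ^2 - 238 = 2√(14097); squaring, (γ^2 - 238)^2 = 4·14097, i.e. γ^4 - 476γ^2 + 56644 - 56388 = 0, i.e. γ^4 - 476γ^2 + 256 = 0. So γ is a root of x^4 - 476x^2 + 256. This polynomial is irreducible over Q: it has no rational root (each ±√111 ± √127 is irrational), and any factorization into two quadratics over Q would force √(14097) ∈ Q (pairing opposite roots) or √111, √127 ∈ Q (other pairings), all impossible. Hence [Q(γ):Q] = 4 = [Q(√111, √127):Q], so Q(γ) = Q(√111, √127).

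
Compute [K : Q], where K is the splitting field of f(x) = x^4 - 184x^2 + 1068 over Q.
[K : Q] = 4

Solving the quadratic in x^2: x^2 = (184 ± √(184^2 - 4·1068))/2 = (184 ± √29584)/2 = (184 ± 172)/2, giving x^2 = 6 or x^2 = 178. So f(x) = (x^2 - 6)(x^2 - 178) and the roots of f are ±√6, ±√178. Hence the splitting field is K = Q(√6, √178). Since 6 and 178 are distinct squarefree integers > 1, their product 1068 is not a perfect square, so √178 ∉ Q(√6). By the tower law [K:Q] = [Q(√6,√178):Q(√6)] · [Q(√6):Q] = 2 · 2 = 4.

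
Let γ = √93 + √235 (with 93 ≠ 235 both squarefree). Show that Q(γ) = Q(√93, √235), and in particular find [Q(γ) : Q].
[Q(γ) : Q] = 4 (equivalently, Q(γ) = Q(√93, √235))

Obviously Q(γ) ⊆ Q(√93, √235), and [Q(√93, √235):Q] = 4 (since 93, 235 are distinct squarefree integers > 1 with 21855 not a perfect square). To show equality we compute the minimal polynomial of γ. From γ = √93 + √235: γ^2 = 93 + 2√(21855) + 235 = 328 + 2√(21855), so γ^2 - 328 = 2√(21855); squaring, (γ^2 - 328)^2 = 4·21855, i.e. γ^4 - 656γ^2 + 107584 - 87420 = 0, i.e. γ^4 - 656γ^2 + 20164 = 0. So γ is a root of x^4 - 656x^2 + 20164. This polynomial is irreducible over Q: it has no rational root (each ±√93 ± √235 is irrational), and any factorization into two quadratics over Q would force √(21855) ∈ Q (pairing opposite roots) or √93, √235 ∈ Q (other pairings), all impossible. Hence [Q(γ):Q] = 4 = [Q(√93, √235):Q], so Q(γ) = Q(√93, √235).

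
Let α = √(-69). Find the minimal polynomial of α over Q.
m_α(x) = x^2 + 69

α satisfies α^2 + 69 = 0, so x^2 + 69 annihilates α. Since d = -69 is squarefree and ≠ 1, it is not a perfect square in Q, so x^2 + 69 has no rational root and is therefore irreducible over Q (a degree-2 polynomial over a field is irreducible iff it has no root). Hence m_α(x) = x^2 + 69.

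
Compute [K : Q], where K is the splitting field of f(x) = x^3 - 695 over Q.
[K : Q] = 6

The roots of x^3 - 695 are ∛695, ω∛695, ω^2∛695 where ω = e^(2πi/3) is a primitive cube root of unity, so K = Q(∛695, ω). Now [Q(∛695):Q] = 3 (since 695 is not a perfect cube, x^3 - 695 is irreducible) and [Q(ω):Q] = 2. Both 2 and 3 divide [K:Q], and [K:Q] ≤ 3·2 = 6, so [K:Q] = 6. (Equivalently: Q(∛695) ⊂ R but ω ∉ R, so [K : Q(∛695)] = 2.)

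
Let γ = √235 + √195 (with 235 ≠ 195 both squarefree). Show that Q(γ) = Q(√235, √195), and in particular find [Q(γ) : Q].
[Q(γ) : Q] = 4 (equivalently, Q(γ) = Q(√235, √195))

Obviously Q(γ) ⊆ Q(√235, √195), and [Q(√235, √195):Q] = 4 (since 235, 195 are distinct squarefree integers > 1 with 45825 not a perfect square). To show equality we compute the minimal polynomial of γ. From γ = √235 + √195: γ^2 = 235 + 2√(45825) + 195 = 430 + 2√(45825), so γ^2 - 430 = 2√(45825); squaring, (γ^2 - 430)^2 = 4·45825, i.e. γ^4 - 860γ^2 + 184900 - 183300 = 0, i.e. γ^4 - 860γ^2 + 1600 = 0. So γ is a root of x^4 - 860x^2 + 1600. This polynomial is irreducible over Q: it has no rational root (each ±√235 ± √195 is irrational), and any factorization into two quadratics over Q would force √(45825) ∈ Q (pairing opposite roots) or √235, √195 ∈ Q (other pairings), all impossible. Hence [Q(γ):Q] = 4 = [Q(√235, √195):Q], so Q(γ) = Q(√235, √195).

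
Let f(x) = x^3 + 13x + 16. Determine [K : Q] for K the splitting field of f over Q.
[K : Q] = 6

By the rational root test, any rational root of the monic integer polynomial f(x) = x^3 + 13x + 16 must be an integer dividing the constant term 16, i.e. one of ±{1, 2, 4, 8, 16}. Evaluating: f(1) = 30, f(-1) = 2, f(2) = 50, f(-2) = -18, f(4) = 132, f(-4) = -100, f(8) = 632, f(-8) = -600, f(16) = 4320, f(-16) = -4288; none is 0, so f has no rational root and is therefore irreducible over Q (a cubic with no linear factor over a field is irreducible). For an irreducible cubic, the Galois group is A_3 or S_3 according as the discriminant disc(f) = -4a^3 - 27b^2 = -4·(13)^3 - 27·(16)^2 = -15700 is or is not a square in Q. Here disc(f) = -15700 is not a perfect square in Q, so the Galois group of f over Q is not contained in A_3 and must be all of S_3. The splitting field has degree |S_3| = 6 over Q, so [K : Q] = 6.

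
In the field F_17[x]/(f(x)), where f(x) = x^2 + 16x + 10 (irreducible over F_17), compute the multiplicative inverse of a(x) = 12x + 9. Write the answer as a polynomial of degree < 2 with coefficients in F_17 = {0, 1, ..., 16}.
a(x)^(-1) ≡ 4x + 10 (mod f(x))

Since f is irreducible over F_17, F_17[x]/(f) is a field and a(x) ≠ 0 has an inverse. Apply the extended Euclidean algorithm to f(x) and a(x) in F_17[x]: f(x) = (10x + 8)·a(x) + (6). The last nonzero remainder is the constant 6 = gcd(f, a) in F_17. Back-substituting through the division chain expresses 6 = s(x)·a(x) + t(x)·f(x) with s(x) ≡ 7x + 9 (mod f), so (7x + 9)·a(x) ≡ 6 (mod f). Multiplying by 6^(-1) ≡ 3 in F_17 gives a(x)^(-1) ≡ 3·(7x + 9) ≡ 4x + 10 (mod f). Check: (12x + 9)·(4x + 10) = 14x^2 + 3x + 5 ≡ 1 (mod x^2 + 16x + 10).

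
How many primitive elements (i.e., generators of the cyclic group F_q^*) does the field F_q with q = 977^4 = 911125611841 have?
There are φ(911125611840) = 232906752000 primitive elements

F_q^* is cyclic of order q - 1 = 911125611840. A cyclic group of order m has exactly φ(m) generators. Here m = 911125611840 = 2^6 · 3 · 5 · 53 · 61 · 163 · 1801, so the number of primitive elements is φ(911125611840) = 232906752000.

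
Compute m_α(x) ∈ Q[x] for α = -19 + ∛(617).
m_α(x) = x^3 + 57x^2 + 1083x + 6242

Set β = α + 19 = ∛(617), so β^3 = 617. Then (α + 19)^3 - 617 = 0, i.e. α is a root of g(x) = (x + 19)^3 - 617 = x^3 + 57x^2 + 1083x + 6242. Since g(x) = h(x + 19) where h(x) = x^3 - 617, and h is irreducible over Q (because 617 is not a perfect cube, so h has no rational root, and a monic cubic with no rational root is irreducible), g is also irreducible (irreducibility is preserved under the substitution x → x + 19). Hence m_α(x) = x^3 + 57x^2 + 1083x + 6242.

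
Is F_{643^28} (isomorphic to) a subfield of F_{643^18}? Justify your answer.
No: F_{643^28} is not a subfield of F_{643^18}

F_{p^m} embeds in F_{p^n} iff m | n. Here 28 ∤ 18 (since 18 = 0·28 + 18 with remainder 18 ≠ 0), so F_{643^28} is not a subfield of F_{643^18}. Equivalently: if it were, the tower law would give 28 = [F_{643^28}:F_643] dividing [F_{643^18}:F_643] = 18, contradiction.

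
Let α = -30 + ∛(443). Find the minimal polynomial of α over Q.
m_α(x) = x^3 + 90x^2 + 2700x + 26557

Set β = α + 30 = ∛(443), so β^3 = 443. Then (α + 30)^3 - 443 = 0, i.e. α is a root of g(x) = (x + 30)^3 - 443 = x^3 + 90x^2 + 2700x + 26557. Since g(x) = h(x + 30) where h(x) = x^3 - 443, and h is irreducible over Q (because 443 is not a perfect cube, so h has no rational root, and a monic cubic with no rational root is irreducible), g is also irreducible (irreducibility is preserved under the substitution x → x + 30). Hence m_α(x) = x^3 + 90x^2 + 2700x + 26557.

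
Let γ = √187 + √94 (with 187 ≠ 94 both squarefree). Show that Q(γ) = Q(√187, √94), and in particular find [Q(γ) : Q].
[Q(γ) : Q] = 4 (equivalently, Q(γ) = Q(√187, √94))

Obviously Q(γ) ⊆ Q(√187, √94), and [Q(√187, √94):Q] = 4 (since 187, 94 are distinct squarefree integers > 1 with 17578 not a perfect square). To show equality we compute the minimal polynomial of γ. From γ = √187 + √94: γ^2 = 187 + 2√(17578) + 94 = 281 + 2√(17578), so γ^2 - 281 = 2√(17578); squaring, (γ^2 - 281)^2 = 4·17578, i.e. γ^4 - 562γ^2 + 78961 - 70312 = 0, i.e. γ^4 - 562γ^2 + 8649 = 0. So γ is a root of x^4 - 562x^2 + 8649. This polynomial is irreducible over Q: it has no rational root (each ±√187 ± √94 is irrational), and any factorization into two quadratics over Q would force √(17578) ∈ Q (pairing opposite roots) or √187, √94 ∈ Q (other pairings), all impossible. Hence [Q(γ):Q] = 4 = [Q(√187, √94):Q], so Q(γ) = Q(√187, √94).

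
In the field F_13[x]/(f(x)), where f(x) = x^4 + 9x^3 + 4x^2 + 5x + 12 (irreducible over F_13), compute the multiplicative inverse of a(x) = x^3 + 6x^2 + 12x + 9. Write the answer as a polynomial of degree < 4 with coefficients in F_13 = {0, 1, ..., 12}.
a(x)^(-1) ≡ 12x^3 + 6x^2 + 10x + 2 (mod f(x))

Since f is irreducible over F_13, F_13[x]/(f) is a field and a(x) ≠ 0 has an inverse. Apply the extended Euclidean algorithm to f(x) and a(x) in F_13[x]: f(x) = (x + 3)·a(x) + (12x + 11);  a(x) = (12x^2 + 9x + 9)·(12x + 11) + (1). The last nonzero remainder is the constant 1 = gcd(f, a) in F_13. Back-substituting through the division chain expresses 1 = s(x)·a(x) + t(x)·f(x) with s(x) ≡ 12x^3 + 6x^2 + 10x + 2 (mod f), so a(x)^(-1) ≡ s(x) = 12x^3 + 6x^2 + 10x + 2 (mod f). Check: (x^3 + 6x^2 + 12x + 9)·(12x^3 + 6x^2 + 10x + 2) = 12x^6 + 8x^4 + 8x^3 + 4x^2 + 10x + 5 ≡ 1 (mod x^4 + 9x^3 + 4x^2 + 5x + 12).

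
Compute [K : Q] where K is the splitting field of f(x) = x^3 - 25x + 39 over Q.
[K : Q] = 6

By the rational root test, any rational root of the monic integer polynomial f(x) = x^3 - 25x + 39 must be an integer dividing the constant term 39, i.e. one of ±{1, 3, 13, 39}. Evaluating: f(1) = 15, f(-1) = 63, f(3) = -9, f(-3) = 87, f(13) = 1911, f(-13) = -1833, f(39) = 58383, f(-39) = -58305; none is 0, so f has no rational root and is therefore irreducible over Q (a cubic with no linear factor over a field is irreducible). For an irreducible cubic, the Galois group is A_3 or S_3 according as the discriminant disc(f) = -4a^3 - 27b^2 = -4·(-25)^3 - 27·(39)^2 = 21433 is or is not a square in Q. Here disc(f) = 21433 is not a perfect square in Q, so the Galois group of f over Q is not contained in A_3 and must be all of S_3. The splitting field has degree |S_3| = 6 over Q, so [K : Q] = 6.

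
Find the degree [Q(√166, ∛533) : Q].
[Q(√166, ∛533) : Q] = 6

Let L = Q(√166, ∛533). Since Q(√166) ⊂ L and [Q(√166):Q] = 2, the tower law gives 2 | [L:Q]. Likewise Q(∛533) ⊂ L with [Q(∛533):Q] = 3 (because 533 is not a perfect cube), so 3 | [L:Q]. As gcd(2,3) = 1, [L:Q] is divisible by 6. Conversely L is generated over Q by √166 and ∛533, so [L:Q] ≤ 2·3 = 6. Therefore [Q(√166, ∛533) : Q] = 6.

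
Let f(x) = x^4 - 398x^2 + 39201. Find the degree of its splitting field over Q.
[K : Q] = 4

Solving the quadratic in x^2: x^2 = (398 ± √(398^2 - 4·39201))/2 = (398 ± √1600)/2 = (398 ± 40)/2, giving x^2 = 219 or x^2 = 179. So f(x) = (x^2 - 219)(x^2 - 179) and the roots of f are ±√219, ±√179. Hence the splitting field is K = Q(√219, √179). Since 219 and 179 are distinct squarefree integers > 1, their product 39201 is not a perfect square, so √179 ∉ Q(√219). By the tower law [K:Q] = [Q(√219,√179):Q(√219)] · [Q(√219):Q] = 2 · 2 = 4.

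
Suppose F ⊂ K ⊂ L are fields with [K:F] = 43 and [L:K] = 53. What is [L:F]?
[L:F] = 2279

The tower law says that for any tower of field extensions F ⊂ K ⊂ L with finite degrees, [L:F] = [L:K] · [K:F]. Here this gives [L:F] = 53 · 43 = 2279.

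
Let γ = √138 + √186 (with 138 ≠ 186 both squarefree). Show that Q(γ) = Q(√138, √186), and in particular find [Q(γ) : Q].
[Q(γ) : Q] = 4 (equivalently, Q(γ) = Q(√138, √186))

Obviously Q(γ) ⊆ Q(√138, √186), and [Q(√138, √186):Q] = 4 (since 138, 186 are distinct squarefree integers > 1 with 25668 not a perfect square). To show equality we compute the minimal polynomial of γ. From γ = √138 + √186: γ^2 = 138 + 2√(25668) + 186 = 324 + 2√(25668), so γ^2 - 324 = 2√(25668); squaring, (γ^2 - 324)^2 = 4·25668, i.e. γ^4 - 648γ^2 + 104976 - 102672 = 0, i.e. γ^4 - 648γ^2 + 2304 = 0. So γ is a root of x^4 - 648x^2 + 2304. This polynomial is irreducible over Q: it has no rational root (each ±√138 ± √186 is irrational), and any factorization into two quadratics over Q would force √(25668) ∈ Q (pairing opposite roots) or √138, √186 ∈ Q (other pairings), all impossible. Hence [Q(γ):Q] = 4 = [Q(√138, √186):Q], so Q(γ) = Q(√138, √186).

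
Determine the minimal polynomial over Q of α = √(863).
m_α(x) = x^2 - 863

α satisfies α^2 - 863 = 0, so x^2 - 863 annihilates α. Since d = 863 is squarefree and ≠ 1, it is not a perfect square in Q, so x^2 - 863 has no rational root and is therefore irreducible over Q (a degree-2 polynomial over a field is irreducible iff it has no root). Hence m_α(x) = x^2 - 863.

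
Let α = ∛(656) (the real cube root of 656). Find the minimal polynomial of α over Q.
m_α(x) = x^3 - 656

α satisfies α^3 = 656, so x^3 - 656 annihilates α. By the rational root test, a rational root p/q (in lowest terms) of x^3 - 656 would satisfy p^3 = 656 q^3, forcing q = 1 and p^3 = 656; but 656 is not a perfect cube, contradiction. A monic cubic over Q with no rational root is irreducible (any nontrivial factorization would include a linear factor). Hence x^3 - 656 is the minimal polynomial of α, and in particular [Q(α):Q] = 3.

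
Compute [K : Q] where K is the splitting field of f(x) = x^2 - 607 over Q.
[K : Q] = 2

f(x) = x^2 - 607 factors as (x - √607)(x + √607). The splitting field is K = Q(√607). Since 607 is squarefree and > 1, it is not a perfect square, so x^2 - 607 is irreducible over Q and [Q(√607) : Q] = 2. Hence [K : Q] = 2.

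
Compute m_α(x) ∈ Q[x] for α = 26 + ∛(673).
m_α(x) = x^3 - 78x^2 + 2028x - 18249

Set β = α - 26 = ∛(673), so β^3 = 673. Then (α - 26)^3 - 673 = 0, i.e. α is a root of g(x) = (x - 26)^3 - 673 = x^3 - 78x^2 + 2028x - 18249. Since g(x) = h(x - 26) where h(x) = x^3 - 673, and h is irreducible over Q (because 673 is not a perfect cube, so h has no rational root, and a monic cubic with no rational root is irreducible), g is also irreducible (irreducibility is preserved under the substitution x → x - 26). Hence m_α(x) = x^3 - 78x^2 + 2028x - 18249.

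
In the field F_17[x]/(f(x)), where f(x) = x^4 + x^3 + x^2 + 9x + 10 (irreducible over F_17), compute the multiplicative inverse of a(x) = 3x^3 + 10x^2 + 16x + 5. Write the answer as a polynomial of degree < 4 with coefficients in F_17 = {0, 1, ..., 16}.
a(x)^(-1) ≡ 11x^3 + 15x^2 + 8x + 6 (mod f(x))

Since f is irreducible over F_17, F_17[x]/(f) is a field and a(x) ≠ 0 has an inverse. Apply the extended Euclidean algorithm to f(x) and a(x) in F_17[x]: f(x) = (6x + 3)·a(x) + (11x^2 + 16x + 12);  a(x) = (8x + 14)·(11x^2 + 16x + 12) + (2x + 7);  (11x^2 + 16x + 12) = (14x + 10)·(2x + 7) + (10). The last nonzero remainder is the constant 10 = gcd(f, a) in F_17. Back-substituting through the division chain expresses 10 = s(x)·a(x) + t(x)·f(x) with s(x) ≡ 8x^3 + 14x^2 + 12x + 9 (mod f), so (8x^3 + 14x^2 + 12x + 9)·a(x) ≡ 10 (mod f). Multiplying by 10^(-1) ≡ 12 in F_17 gives a(x)^(-1) ≡ 12·(8x^3 + 14x^2 + 12x + 9) ≡ 11x^3 + 15x^2 + 8x + 6 (mod f). Check: (3x^3 + 10x^2 + 16x + 5)·(11x^3 + 15x^2 + 8x + 6) = 16x^6 + 2x^5 + 10x^4 + 2x^3 + 8x^2 + 13 ≡ 1 (mod x^4 + x^3 + x^2 + 9x + 10).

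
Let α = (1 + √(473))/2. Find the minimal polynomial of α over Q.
m_α(x) = x^2 - x - 118

From 2α - 1 = √(473), squaring gives (2α - 1)^2 = 473, i.e. 4α^2 - 4α + 1 = 473, so α^2 - α + (1 - 473)/4 = 0. Since 473 ≡ 1 (mod 4), (1 - 473)/4 = -118 ∈ Z. The polynomial x^2 - x - 118 has discriminant 1 - 4·(-118) = 473, which is not a perfect square in Q (d = 473 is squarefree and ≠ 1), so x^2 - x - 118 is irreducible over Q. It is the minimal polynomial of α.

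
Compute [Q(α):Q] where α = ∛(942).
[Q(α):Q] = 3

The minimal polynomial of α is x^3 - 942, irreducible over Q since 942 is not a perfect cube (so x^3 - 942 has no rational root). Hence [Q(α):Q] = deg(m_α) = 3.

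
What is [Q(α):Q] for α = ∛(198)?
[Q(α):Q] = 3

The minimal polynomial of α is x^3 - 198, irreducible over Q since 198 is not a perfect cube (so x^3 - 198 has no rational root). Hence [Q(α):Q] = deg(m_α) = 3.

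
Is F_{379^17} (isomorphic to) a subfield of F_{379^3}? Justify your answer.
No: F_{379^17} is not a subfield of F_{379^3}

F_{p^m} embeds in F_{p^n} iff m | n. Here 17 ∤ 3 (since 3 = 0·17 + 3 with remainder 3 ≠ 0), so F_{379^17} is not a subfield of F_{379^3}. Equivalently: if it were, the tower law would give 17 = [F_{379^17}:F_379] dividing [F_{379^3}:F_379] = 3, contradiction.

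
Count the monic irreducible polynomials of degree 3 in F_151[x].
There are 1147600 monic irreducible polynomials of degree 3 over F_151

Each element of F_{151^3} that lies in no proper subfield is a root of exactly one monic irreducible of degree 3 over F_151, and each such polynomial has 3 distinct roots in F_{151^3}. By Möbius inversion the count is N_151(3) = (1/3) Σ_{d|3} μ(3/d) · 151^d = (1/3)(μ(3)·151^1 + μ(1)·151^3) = 3442800/3 = 1147600.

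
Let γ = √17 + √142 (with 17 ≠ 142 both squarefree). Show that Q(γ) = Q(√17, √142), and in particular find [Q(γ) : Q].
[Q(γ) : Q] = 4 (equivalently, Q(γ) = Q(√17, √142))

Obviously Q(γ) ⊆ Q(√17, √142), and [Q(√17, √142):Q] = 4 (since 17, 142 are distinct squarefree integers > 1 with 2414 not a perfect square). To show equality we compute the minimal polynomial of γ. From γ = √17 + √142: γ^2 = 17 + 2√(2414) + 142 = 159 + 2√(2414), so γ^2 - 159 = 2√(2414); squaring, (γ^2 - 159)^2 = 4·2414, i.e. γ^4 - 318γ^2 + 25281 - 9656 = 0, i.e. γ^4 - 318γ^2 + 15625 = 0. So γ is a root of x^4 - 318x^2 + 15625. This polynomial is irreducible over Q: it has no rational root (each ±√17 ± √142 is irrational), and any factorization into two quadratics over Q would force √(2414) ∈ Q (pairing opposite roots) or √17, √142 ∈ Q (other pairings), all impossible. Hence [Q(γ):Q] = 4 = [Q(√17, √142):Q], so Q(γ) = Q(√17, √142).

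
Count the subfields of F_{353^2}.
F_{353^2} has 2 subfields

The subfields of F_{p^n} are exactly the fields F_{p^d} for d | n (each is the fixed field of the unique index-d subgroup of Gal(F_{p^n}/F_p) ≅ Z/nZ). The divisors of n = 2 are {1, 2}, giving 2 subfields: F_{353^1}, F_{353^2}.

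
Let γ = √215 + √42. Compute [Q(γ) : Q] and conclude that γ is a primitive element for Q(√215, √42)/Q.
[Q(γ) : Q] = 4 (equivalently, Q(γ) = Q(√215, √42))

Obviously Q(γ) ⊆ Q(√215, √42), and [Q(√215, √42):Q] = 4 (since 215, 42 are distinct squarefree integers > 1 with 9030 not a perfect square). To show equality we compute the minimal polynomial of γ. From γ = √215 + √42: γ^2 = 215 + 2√(9030) + 42 = 257 + 2√(9030), so γ^2 - 257 = 2√(9030); squaring, (γ^2 - 257)^2 = 4·9030, i.e. γ^4 - 514γ^2 + 66049 - 36120 = 0, i.e. γ^4 - 514γ^2 + 29929 = 0. So γ is a root of x^4 - 514x^2 + 29929. This polynomial is irreducible over Q: it has no rational root (each ±√215 ± √42 is irrational), and any factorization into two quadratics over Q would force √(9030) ∈ Q (pairing opposite roots) or √215, √42 ∈ Q (other pairings), all impossible. Hence [Q(γ):Q] = 4 = [Q(√215, √42):Q], so Q(γ) = Q(√215, √42).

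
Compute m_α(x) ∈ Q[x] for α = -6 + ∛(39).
m_α(x) = x^3 + 18x^2 + 108x + 177

Set β = α + 6 = ∛(39), so β^3 = 39. Then (α + 6)^3 - 39 = 0, i.e. α is a root of g(x) = (x + 6)^3 - 39 = x^3 + 18x^2 + 108x + 177. Since g(x) = h(x + 6) where h(x) = x^3 - 39, and h is irreducible over Q (because 39 is not a perfect cube, so h has no rational root, and a monic cubic with no rational root is irreducible), g is also irreducible (irreducibility is preserved under the substitution x → x + 6). Hence m_α(x) = x^3 + 18x^2 + 108x + 177.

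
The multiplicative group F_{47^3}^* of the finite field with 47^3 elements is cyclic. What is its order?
|F_{47^3}^*| = 103822

F_{47^3} has 47^3 = 103823 elements; its multiplicative group consists of all nonzero elements, so |F_{47^3}^*| = 103823 - 1 = 103822. (It is cyclic since any finite subgroup of the multiplicative group of a field is cyclic.)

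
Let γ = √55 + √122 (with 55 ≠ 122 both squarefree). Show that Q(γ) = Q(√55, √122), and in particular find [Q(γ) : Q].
[Q(γ) : Q] = 4 (equivalently, Q(γ) = Q(√55, √122))

Obviously Q(γ) ⊆ Q(√55, √122), and [Q(√55, √122):Q] = 4 (since 55, 122 are distinct squarefree integers > 1 with 6710 not a perfect square). To show equality we compute the minimal polynomial of γ. From γ = √55 + √122: γ^2 = 55 + 2√(6710) + 122 = 177 + 2√(6710), so γ^2 - 177 = 2√(6710); squaring, (γ^2 - 177)^2 = 4·6710, i.e. γ^4 - 354γ^2 + 31329 - 26840 = 0, i.e. γ^4 - 354γ^2 + 4489 = 0. So γ is a root of x^4 - 354x^2 + 4489. This polynomial is irreducible over Q: it has no rational root (each ±√55 ± √122 is irrational), and any factorization into two quadratics over Q would force √(6710) ∈ Q (pairing opposite roots) or √55, √122 ∈ Q (other pairings), all impossible. Hence [Q(γ):Q] = 4 = [Q(√55, √122):Q], so Q(γ) = Q(√55, √122).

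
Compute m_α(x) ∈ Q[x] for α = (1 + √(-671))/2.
m_α(x) = x^2 - x + 168

From 2α - 1 = √(-671), squaring gives (2α - 1)^2 = -671, i.e. 4α^2 - 4α + 1 = -671, so α^2 - α + (1 + 671)/4 = 0. Since -671 ≡ 1 (mod 4), (1 + 671)/4 = 168 ∈ Z. The polynomial x^2 - x + 168 has discriminant 1 - 4·(168) = -671, which is not a perfect square in Q (d = -671 is squarefree and ≠ 1), so x^2 - x + 168 is irreducible over Q. It is the minimal polynomial of α.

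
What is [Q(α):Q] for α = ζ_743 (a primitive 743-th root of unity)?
[Q(α):Q] = 742

The minimal polynomial of ζ_743 over Q is the 743-th cyclotomic polynomial Φ_743(x), which is irreducible over Q and has degree φ(743) = 742. Hence [Q(α):Q] = φ(743) = 742.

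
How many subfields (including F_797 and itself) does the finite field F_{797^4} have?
F_{797^4} has 3 subfields

The subfields of F_{p^n} are exactly the fields F_{p^d} for d | n (each is the fixed field of the unique index-d subgroup of Gal(F_{p^n}/F_p) ≅ Z/nZ). The divisors of n = 4 are {1, 2, 4}, giving 3 subfields: F_{797^1}, F_{797^2}, F_{797^4}.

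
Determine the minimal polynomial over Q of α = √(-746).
m_α(x) = x^2 + 746

α satisfies α^2 + 746 = 0, so x^2 + 746 annihilates α. Since d = -746 is squarefree and ≠ 1, it is not a perfect square in Q, so x^2 + 746 has no rational root and is therefore irreducible over Q (a degree-2 polynomial over a field is irreducible iff it has no root). Hence m_α(x) = x^2 + 746.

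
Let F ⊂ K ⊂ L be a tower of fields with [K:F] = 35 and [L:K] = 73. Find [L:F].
[L:F] = 2555

The tower law says that for any tower of field extensions F ⊂ K ⊂ L with finite degrees, [L:F] = [L:K] · [K:F]. Here this gives [L:F] = 73 · 35 = 2555.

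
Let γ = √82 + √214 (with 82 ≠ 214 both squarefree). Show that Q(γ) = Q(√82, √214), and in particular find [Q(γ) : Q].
[Q(γ) : Q] = 4 (equivalently, Q(γ) = Q(√82, √214))

Obviously Q(γ) ⊆ Q(√82, √214), and [Q(√82, √214):Q] = 4 (since 82, 214 are distinct squarefree integers > 1 with 17548 not a perfect square). To show equality we compute the minimal polynomial of γ. From γ = √82 + √214: γ^2 = 82 + 2√(17548) + 214 = 296 + 2√(17548), so γ^2 - 296 = 2√(17548); squaring, (γ^2 - 296)^2 = 4·17548, i.e. γ^4 - 592γ^2 + 87616 - 70192 = 0, i.e. γ^4 - 592γ^2 + 17424 = 0. So γ is a root of x^4 - 592x^2 + 17424. This polynomial is irreducible over Q: it has no rational root (each ±√82 ± √214 is irrational), and any factorization into two quadratics over Q would force √(17548) ∈ Q (pairing opposite roots) or √82, √214 ∈ Q (other pairings), all impossible. Hence [Q(γ):Q] = 4 = [Q(√82, √214):Q], so Q(γ) = Q(√82, √214).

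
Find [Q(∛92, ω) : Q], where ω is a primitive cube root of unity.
[Q(∛92, ω) : Q] = 6

[Q(∛92):Q] = 3 (min poly x^3 - 92, irreducible since 92 is not a perfect cube). [Q(ω):Q] = 2 (min poly x^2 + x + 1). Since Q(∛92) ⊂ R and ω ∉ R, we have ω ∉ Q(∛92), so x^2 + x + 1 remains irreducible over Q(∛92) and [Q(∛92, ω) : Q(∛92)] = 2. By the tower law, [Q(∛92, ω) : Q] = 3 · 2 = 6. (In fact Q(∛92, ω) is the splitting field of x^3 - 92 over Q.)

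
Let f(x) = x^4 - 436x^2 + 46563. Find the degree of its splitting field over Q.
[K : Q] = 4

Solving the quadratic in x^2: x^2 = (436 ± √(436^2 - 4·46563))/2 = (436 ± √3844)/2 = (436 ± 62)/2, giving x^2 = 187 or x^2 = 249. So f(x) = (x^2 - 187)(x^2 - 249) and the roots of f are ±√187, ±√249. Hence the splitting field is K = Q(√187, √249). Since 187 and 249 are distinct squarefree integers > 1, their product 46563 is not a perfect square, so √249 ∉ Q(√187). By the tower law [K:Q] = [Q(√187,√249):Q(√187)] · [Q(√187):Q] = 2 · 2 = 4.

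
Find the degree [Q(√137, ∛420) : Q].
[Q(√137, ∛420) : Q] = 6

Let L = Q(√137, ∛420). Since Q(√137) ⊂ L and [Q(√137):Q] = 2, the tower law gives 2 | [L:Q]. Likewise Q(∛420) ⊂ L with [Q(∛420):Q] = 3 (because 420 is not a perfect cube), so 3 | [L:Q]. As gcd(2,3) = 1, [L:Q] is divisible by 6. Conversely L is generated over Q by √137 and ∛420, so [L:Q] ≤ 2·3 = 6. Therefore [Q(√137, ∛420) : Q] = 6.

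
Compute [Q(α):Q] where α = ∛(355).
[Q(α):Q] = 3

The minimal polynomial of α is x^3 - 355, irreducible over Q since 355 is not a perfect cube (so x^3 - 355 has no rational root). Hence [Q(α):Q] = deg(m_α) = 3.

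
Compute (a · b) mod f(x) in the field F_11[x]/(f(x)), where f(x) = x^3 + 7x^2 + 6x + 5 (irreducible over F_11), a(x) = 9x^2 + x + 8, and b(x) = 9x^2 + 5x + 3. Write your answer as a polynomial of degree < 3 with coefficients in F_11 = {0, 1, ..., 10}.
a · b ≡ 8x^2 + 10x + 4 (mod f(x))

Multiply in F_11[x]: a(x)·b(x) = (9x^2 + x + 8)·(9x^2 + 5x + 3) = 4x^4 + 10x^3 + 5x^2 + 10x + 2. This has degree ≥ 3, so divide by f(x) over F_11: 4x^4 + 10x^3 + 5x^2 + 10x + 2 = (4x + 4)·(x^3 + 7x^2 + 6x + 5) + (8x^2 + 10x + 4). Hence a·b ≡ 8x^2 + 10x + 4 (mod f). (F_11[x]/(f) is a field with 11^3 = 1331 elements since f is irreducible of degree 3.)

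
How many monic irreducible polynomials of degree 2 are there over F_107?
There are 5671 monic irreducible polynomials of degree 2 over F_107

Each element of F_{107^2} that lies in no proper subfield is a root of exactly one monic irreducible of degree 2 over F_107, and each such polynomial has 2 distinct roots in F_{107^2}. By Möbius inversion the count is N_107(2) = (1/2) Σ_{d|2} μ(2/d) · 107^d = (1/2)(μ(2)·107^1 + μ(1)·107^2) = 11342/2 = 5671.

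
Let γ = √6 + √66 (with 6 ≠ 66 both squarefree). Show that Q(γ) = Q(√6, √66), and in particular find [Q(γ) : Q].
[Q(γ) : Q] = 4 (equivalently, Q(γ) = Q(√6, √66))

Obviously Q(γ) ⊆ Q(√6, √66), and [Q(√6, √66):Q] = 4 (since 6, 66 are distinct squarefree integers > 1 with 396 not a perfect square). To show equality we compute the minimal polynomial of γ. From γ = √6 + √66: γ^2 = 6 + 2√(396) + 66 = 72 + 2√(396), so γ^2 - 72 = 2√(396); squaring, (γ^2 - 72)^2 = 4·396, i.e. γ^4 - 144γ^2 + 5184 - 1584 = 0, i.e. γ^4 - 144γ^2 + 3600 = 0. So γ is a root of x^4 - 144x^2 + 3600. This polynomial is irreducible over Q: it has no rational root (each ±√6 ± √66 is irrational), and any factorization into two quadratics over Q would force √(396) ∈ Q (pairing opposite roots) or √6, √66 ∈ Q (other pairings), all impossible. Hence [Q(γ):Q] = 4 = [Q(√6, √66):Q], so Q(γ) = Q(√6, √66).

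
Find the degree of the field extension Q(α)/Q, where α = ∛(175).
[Q(α):Q] = 3

The minimal polynomial of α is x^3 - 175, irreducible over Q since 175 is not a perfect cube (so x^3 - 175 has no rational root). Hence [Q(α):Q] = deg(m_α) = 3.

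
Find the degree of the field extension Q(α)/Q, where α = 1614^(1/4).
[Q(α):Q] = 4

α is a root of x^4 - 1614. By Eisenstein's criterion at the prime p = 2 (which divides the constant term 1614 but p^2 = 4 does not, since 1614 is squarefree), x^4 - 1614 is irreducible over Q. Hence [Q(α):Q] = 4.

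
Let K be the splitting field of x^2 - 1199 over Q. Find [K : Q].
[K : Q] = 2

f(x) = x^2 - 1199 factors as (x - √1199)(x + √1199). The splitting field is K = Q(√1199). Since 1199 is squarefree and > 1, it is not a perfect square, so x^2 - 1199 is irreducible over Q and [Q(√1199) : Q] = 2. Hence [K : Q] = 2.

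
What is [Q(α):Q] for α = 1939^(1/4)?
[Q(α):Q] = 4

α is a root of x^4 - 1939. By Eisenstein's criterion at the prime p = 7 (which divides the constant term 1939 but p^2 = 49 does not, since 1939 is squarefree), x^4 - 1939 is irreducible over Q. Hence [Q(α):Q] = 4.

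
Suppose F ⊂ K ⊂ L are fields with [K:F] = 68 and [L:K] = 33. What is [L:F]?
[L:F] = 2244

The tower law says that for any tower of field extensions F ⊂ K ⊂ L with finite degrees, [L:F] = [L:K] · [K:F]. Here this gives [L:F] = 33 · 68 = 2244.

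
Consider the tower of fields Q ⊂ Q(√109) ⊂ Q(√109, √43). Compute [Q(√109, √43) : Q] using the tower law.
[Q(√109, √43) : Q] = 4

[Q(√109):Q] = 2 (min poly x^2 - 109, irreducible since 109 is squarefree > 1). For the top step, suppose √43 ∈ Q(√109), say √43 = c + d√109 with c, d ∈ Q. Squaring: 43 = c^2 + 109d^2 + 2cd√109. Since √109 ∉ Q this forces 2cd = 0. If d = 0 then √43 = c ∈ Q, contradicting 43 squarefree > 1. If c = 0 then 43 = 109d^2, so 109·43 = (109d)^2 is a perfect square in Q — but 109·43 = 4687 is not a perfect square (since 109 and 43 are distinct squarefree integers). Contradiction. Hence √43 ∉ Q(√109), so x^2 - 43 stays irreducible over Q(√109) and [Q(√109, √43) : Q(√109)] = 2. By the tower law, [Q(√109, √43) : Q] = 2 · 2 = 4.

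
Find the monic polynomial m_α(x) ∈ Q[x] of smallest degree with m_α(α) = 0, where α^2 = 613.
m_α(x) = x^2 - 613

α satisfies α^2 - 613 = 0, so x^2 - 613 annihilates α. Since d = 613 is squarefree and ≠ 1, it is not a perfect square in Q, so x^2 - 613 has no rational root and is therefore irreducible over Q (a degree-2 polynomial over a field is irreducible iff it has no root). Hence m_α(x) = x^2 - 613.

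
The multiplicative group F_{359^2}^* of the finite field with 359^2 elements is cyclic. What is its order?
|F_{359^2}^*| = 128880

F_{359^2} has 359^2 = 128881 elements; its multiplicative group consists of all nonzero elements, so |F_{359^2}^*| = 128881 - 1 = 128880. (It is cyclic since any finite subgroup of the multiplicative group of a field is cyclic.)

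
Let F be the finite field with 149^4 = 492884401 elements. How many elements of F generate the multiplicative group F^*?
There are φ(492884400) = 120176640 primitive elements

F_q^* is cyclic of order q - 1 = 492884400. A cyclic group of order m has exactly φ(m) generators. Here m = 492884400 = 2^4 · 3 · 5^2 · 17 · 37 · 653, so the number of primitive elements is φ(492884400) = 120176640.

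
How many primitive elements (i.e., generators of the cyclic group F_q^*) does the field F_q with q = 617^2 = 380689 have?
There are φ(380688) = 97920 primitive elements

F_q^* is cyclic of order q - 1 = 380688. A cyclic group of order m has exactly φ(m) generators. Here m = 380688 = 2^4 · 3 · 7 · 11 · 103, so the number of primitive elements is φ(380688) = 97920.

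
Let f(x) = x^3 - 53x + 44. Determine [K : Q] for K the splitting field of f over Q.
[K : Q] = 6

By the rational root test, any rational root of the monic integer polynomial f(x) = x^3 - 53x + 44 must be an integer dividing the constant term 44, i.e. one of ±{1, 2, 4, 11, 22, 44}. Evaluating: f(1) = -8, f(-1) = 96, f(2) = -54, f(-2) = 142, f(4) = -104, f(-4) = 192, f(11) = 792, f(-11) = -704, f(22) = 9526, f(-22) = -9438, f(44) = 82896, f(-44) = -82808; none is 0, so f has no rational root and is therefore irreducible over Q (a cubic with no linear factor over a field is irreducible). For an irreducible cubic, the Galois group is A_3 or S_3 according as the discriminant disc(f) = -4a^3 - 27b^2 = -4·(-53)^3 - 27·(44)^2 = 543236 is or is not a square in Q. Here disc(f) = 543236 is not a perfect square in Q, so the Galois group of f over Q is not contained in A_3 and must be all of S_3. The splitting field has degree |S_3| = 6 over Q, so [K : Q] = 6.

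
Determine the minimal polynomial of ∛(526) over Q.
m_α(x) = x^3 - 526

α satisfies α^3 = 526, so x^3 - 526 annihilates α. By the rational root test, a rational root p/q (in lowest terms) of x^3 - 526 would satisfy p^3 = 526 q^3, forcing q = 1 and p^3 = 526; but 526 is not a perfect cube, contradiction. A monic cubic over Q with no rational root is irreducible (any nontrivial factorization would include a linear factor). Hence x^3 - 526 is the minimal polynomial of α, and in particular [Q(α):Q] = 3.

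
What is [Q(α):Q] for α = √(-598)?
[Q(α):Q] = 2

[Q(α):Q] equals the degree of the minimal polynomial of α. Here α^2 = -598 and x^2 + 598 is irreducible (d = -598 is squarefree, ≠ 1, hence not a square), so deg(m_α) = 2. Thus [Q(α):Q] = 2.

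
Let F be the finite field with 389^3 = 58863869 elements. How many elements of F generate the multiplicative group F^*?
There are φ(58863868) = 24966144 primitive elements

F_q^* is cyclic of order q - 1 = 58863868. A cyclic group of order m has exactly φ(m) generators. Here m = 58863868 = 2^2 · 7 · 97 · 21673, so the number of primitive elements is φ(58863868) = 24966144.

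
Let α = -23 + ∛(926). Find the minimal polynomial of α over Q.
m_α(x) = x^3 + 69x^2 + 1587x + 11241

Set β = α + 23 = ∛(926), so β^3 = 926. Then (α + 23)^3 - 926 = 0, i.e. α is a root of g(x) = (x + 23)^3 - 926 = x^3 + 69x^2 + 1587x + 11241. Since g(x) = h(x + 23) where h(x) = x^3 - 926, and h is irreducible over Q (because 926 is not a perfect cube, so h has no rational root, and a monic cubic with no rational root is irreducible), g is also irreducible (irreducibility is preserved under the substitution x → x + 23). Hence m_α(x) = x^3 + 69x^2 + 1587x + 11241.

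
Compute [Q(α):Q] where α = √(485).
[Q(α):Q] = 2

[Q(α):Q] equals the degree of the minimal polynomial of α. Here α^2 = 485 and x^2 - 485 is irreducible (d = 485 is squarefree, ≠ 1, hence not a square), so deg(m_α) = 2. Thus [Q(α):Q] = 2.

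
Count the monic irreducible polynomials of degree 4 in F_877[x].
There are 147889662378 monic irreducible polynomials of degree 4 over F_877

Each element of F_{877^4} that lies in no proper subfield is a root of exactly one monic irreducible of degree 4 over F_877, and each such polynomial has 4 distinct roots in F_{877^4}. By Möbius inversion the count is N_877(4) = (1/4) Σ_{d|4} μ(4/d) · 877^d = (1/4)(μ(4)·877^1 + μ(2)·877^2 + μ(1)·877^4) = 591558649512/4 = 147889662378.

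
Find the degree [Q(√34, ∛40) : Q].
[Q(√34, ∛40) : Q] = 6

Let L = Q(√34, ∛40). Since Q(√34) ⊂ L and [Q(√34):Q] = 2, the tower law gives 2 | [L:Q]. Likewise Q(∛40) ⊂ L with [Q(∛40):Q] = 3 (because 40 is not a perfect cube), so 3 | [L:Q]. As gcd(2,3) = 1, [L:Q] is divisible by 6. Conversely L is generated over Q by √34 and ∛40, so [L:Q] ≤ 2·3 = 6. Therefore [Q(√34, ∛40) : Q] = 6.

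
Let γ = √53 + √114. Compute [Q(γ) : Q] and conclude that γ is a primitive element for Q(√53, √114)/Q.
[Q(γ) : Q] = 4 (equivalently, Q(γ) = Q(√53, √114))

Obviously Q(γ) ⊆ Q(√53, √114), and [Q(√53, √114):Q] = 4 (since 53, 114 are distinct squarefree integers > 1 with 6042 not a perfect square). To show equality we compute the minimal polynomial of γ. From γ = √53 + √114: γ^2 = 53 + 2√(6042) + 114 = 167 + 2√(6042), so γ^2 - 167 = 2√(6042); squaring, (γ^2 - 167)^2 = 4·6042, i.e. γ^4 - 334γ^2 + 27889 - 24168 = 0, i.e. γ^4 - 334γ^2 + 3721 = 0. So γ is a root of x^4 - 334x^2 + 3721. This polynomial is irreducible over Q: it has no rational root (each ±√53 ± √114 is irrational), and any factorization into two quadratics over Q would force √(6042) ∈ Q (pairing opposite roots) or √53, √114 ∈ Q (other pairings), all impossible. Hence [Q(γ):Q] = 4 = [Q(√53, √114):Q], so Q(γ) = Q(√53, √114).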